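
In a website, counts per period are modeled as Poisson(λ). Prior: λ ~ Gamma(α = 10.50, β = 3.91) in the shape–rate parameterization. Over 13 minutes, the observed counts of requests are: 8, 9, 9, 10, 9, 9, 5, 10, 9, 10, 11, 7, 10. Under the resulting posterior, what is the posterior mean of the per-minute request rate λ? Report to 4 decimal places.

7.4808

With a Gamma(shape α, rate β) prior, the Poisson likelihood is conjugate: the posterior is Gamma(α + ΣXᵢ, β + n).
Sum of counts S = 116 over n = 13 minutes.
Posterior: Gamma(α+S, β+n) = Gamma(10.50+116, 3.91+13) = Gamma(126.50, 16.91).
Posterior mean = α/β = 126.50/16.91 = 7.4808.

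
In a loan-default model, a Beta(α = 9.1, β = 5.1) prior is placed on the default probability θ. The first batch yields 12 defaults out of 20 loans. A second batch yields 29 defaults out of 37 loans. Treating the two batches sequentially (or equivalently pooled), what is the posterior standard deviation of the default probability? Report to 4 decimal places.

The Beta prior is conjugate to a Binomial/Bernoulli likelihood; the update adds successes to α and failures to β.
After batch 1: Beta(9.1+12, 5.1+8) = Beta(21.1, 13.1).
After batch 2: Beta(21.1+29, 13.1+8) = Beta(50.1, 21.1).
Var = αβ/((α+β)²(α+β+1)) = 50.1·21.1/(71.2²·72.2) = 0.00288817; SD = √0.00288817 = 0.0537.

0.0537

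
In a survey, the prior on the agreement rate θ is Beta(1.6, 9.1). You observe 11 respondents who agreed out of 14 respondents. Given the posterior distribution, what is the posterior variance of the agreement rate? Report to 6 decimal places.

The Beta prior is conjugate to a Binomial/Bernoulli likelihood; the update adds successes to α and failures to β.
Posterior: Beta(α+k, β+n−k) = Beta(1.6+11, 9.1+3) = Beta(12.6, 12.1).
Var = αβ/((α+β)²(α+β+1)) = 12.6·12.1/(24.7²·25.7) = 0.009724.

0.009724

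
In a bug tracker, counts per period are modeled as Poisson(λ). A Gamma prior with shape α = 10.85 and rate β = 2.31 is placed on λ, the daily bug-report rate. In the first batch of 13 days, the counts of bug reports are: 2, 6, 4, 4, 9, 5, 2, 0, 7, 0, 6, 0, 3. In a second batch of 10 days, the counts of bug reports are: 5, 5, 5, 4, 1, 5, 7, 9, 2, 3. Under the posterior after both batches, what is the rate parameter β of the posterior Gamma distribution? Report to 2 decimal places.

With a Gamma(shape α, rate β) prior, the Poisson likelihood is conjugate: the posterior is Gamma(α + ΣXᵢ, β + n).
Batch 1: sum of counts S = 48 over n = 13 days.
After batch 1: Gamma(α+S, β+n) = Gamma(10.85+48, 2.31+13) = Gamma(58.85, 15.31).
Batch 2: sum of counts S = 46 over n = 10 days.
After batch 2: Gamma(α+S, β+n) = Gamma(58.85+46, 15.31+10) = Gamma(104.85, 25.31).
Posterior β = 25.31.

25.31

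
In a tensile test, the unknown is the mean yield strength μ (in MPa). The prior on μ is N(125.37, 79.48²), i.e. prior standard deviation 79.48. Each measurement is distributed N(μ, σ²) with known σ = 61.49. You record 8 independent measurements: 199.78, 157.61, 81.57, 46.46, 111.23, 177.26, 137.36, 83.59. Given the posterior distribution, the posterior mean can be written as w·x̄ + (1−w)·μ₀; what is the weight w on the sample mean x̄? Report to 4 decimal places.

0.9304

For Normal data with known variance σ², a Normal(μ₀, σ₀²) prior on μ is conjugate. Posterior precision = 1/σ₀² + n/σ²; posterior mean is the precision-weighted average of μ₀ and x̄.
σ₀² = 79.48² = 6317.0704, σ² = 61.49² = 3781.0201. Prior precision 1/σ₀² = 1/6317.0704; data precision n/σ² = 8/3781.0201.
w = (n/σ²)/(1/σ₀² + n/σ²) = n·σ₀²/(σ² + n·σ₀²) = 8·6317.0704/(3781.0201 + 8·6317.0704) = 50536.5632/54317.5833 = 0.9304.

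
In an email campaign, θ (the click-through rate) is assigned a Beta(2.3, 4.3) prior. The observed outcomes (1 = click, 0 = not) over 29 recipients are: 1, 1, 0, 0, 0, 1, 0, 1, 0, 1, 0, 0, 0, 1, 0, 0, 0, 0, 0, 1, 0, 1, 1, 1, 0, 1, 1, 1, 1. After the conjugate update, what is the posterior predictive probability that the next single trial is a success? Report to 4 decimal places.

The Beta prior is conjugate to a Binomial/Bernoulli likelihood; the update adds successes to α and failures to β.
Posterior: Beta(α+k, β+n−k) = Beta(2.3+14, 4.3+15) = Beta(16.3, 19.3).
For a single future Bernoulli trial, P(success | data) = α/(α+β) = 0.4579.

0.4579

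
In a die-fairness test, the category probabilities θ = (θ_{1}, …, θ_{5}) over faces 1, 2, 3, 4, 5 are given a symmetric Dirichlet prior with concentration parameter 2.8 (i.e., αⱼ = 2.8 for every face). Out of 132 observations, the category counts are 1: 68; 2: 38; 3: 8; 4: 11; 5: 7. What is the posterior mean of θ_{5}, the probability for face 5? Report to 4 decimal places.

The Dirichlet prior is conjugate to the Multinomial likelihood: each posterior αⱼ = prior αⱼ + observed count nⱼ.
Posterior concentration: (70.8, 40.8, 10.8, 13.8, 9.8), total = 146.0.
E[θ_{5}|data] = α_{5}/Σα = 9.8/146.0 = 0.0671.

0.0671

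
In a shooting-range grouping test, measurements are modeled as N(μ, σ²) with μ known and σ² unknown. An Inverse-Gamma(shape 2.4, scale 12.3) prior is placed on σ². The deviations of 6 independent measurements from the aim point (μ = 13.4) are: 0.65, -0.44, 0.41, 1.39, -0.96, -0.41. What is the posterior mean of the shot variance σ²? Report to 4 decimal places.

With known mean μ and an Inverse-Gamma(α, β) prior on σ², the Normal likelihood is conjugate: posterior is Inv-Gamma(α + n/2, β + Σ(xᵢ−μ)²/2).
Σ(xᵢ−μ)² = (0.65)² + (-0.44)² + (0.41)² + (1.39)² + (-0.96)² + (-0.41)² = 3.8060.
Posterior: Inv-Gamma(2.4 + 6/2, 12.3 + 3.8060/2) = Inv-Gamma(5.40, 14.20300).
E[σ²|data] = β/(α−1) = 14.20300/4.40 = 3.2280.

3.2280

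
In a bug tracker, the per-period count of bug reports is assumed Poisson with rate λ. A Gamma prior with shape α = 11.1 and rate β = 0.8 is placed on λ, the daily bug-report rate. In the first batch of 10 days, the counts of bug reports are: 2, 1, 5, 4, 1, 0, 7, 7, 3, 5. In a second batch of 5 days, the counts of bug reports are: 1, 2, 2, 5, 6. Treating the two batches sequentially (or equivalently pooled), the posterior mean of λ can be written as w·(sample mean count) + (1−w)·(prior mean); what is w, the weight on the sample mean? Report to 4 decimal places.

0.9494

With a Gamma(shape α, rate β) prior, the Poisson likelihood is conjugate: the posterior is Gamma(α + ΣXᵢ, β + n).
Total number of days: n = 10 + 5 = 15.
Posterior mean = (α₀+S)/(β₀+n) = [n/(β₀+n)]·(S/n) + [β₀/(β₀+n)]·(α₀/β₀), so only n and β₀ enter the weight.
Weight on data w = n/(β₀+n) = 15/(0.8+15) = 15/15.8 = 0.9494.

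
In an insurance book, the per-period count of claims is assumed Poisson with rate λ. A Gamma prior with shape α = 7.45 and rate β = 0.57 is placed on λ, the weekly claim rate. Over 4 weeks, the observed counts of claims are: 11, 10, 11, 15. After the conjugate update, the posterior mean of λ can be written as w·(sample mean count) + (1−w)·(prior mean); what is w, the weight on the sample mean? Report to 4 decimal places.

0.8753

With a Gamma(shape α, rate β) prior, the Poisson likelihood is conjugate: the posterior is Gamma(α + ΣXᵢ, β + n).
Posterior mean = (α₀+S)/(β₀+n) = [n/(β₀+n)]·(S/n) + [β₀/(β₀+n)]·(α₀/β₀), so only n and β₀ enter the weight.
Weight on data w = n/(β₀+n) = 4/(0.57+4) = 4/4.57 = 0.8753.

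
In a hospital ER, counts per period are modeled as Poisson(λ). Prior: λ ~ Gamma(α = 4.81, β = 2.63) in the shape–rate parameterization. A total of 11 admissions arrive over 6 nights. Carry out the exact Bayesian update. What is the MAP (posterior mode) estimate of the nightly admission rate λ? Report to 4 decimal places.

With a Gamma(shape α, rate β) prior, the Poisson likelihood is conjugate: the posterior is Gamma(α + ΣXᵢ, β + n).
Posterior: Gamma(α+S, β+n) = Gamma(4.81+11, 2.63+6) = Gamma(15.81, 8.63).
Mode of Gamma(α,β) for α≥1 is (α−1)/β = 14.81/8.63 = 1.7161.

1.7161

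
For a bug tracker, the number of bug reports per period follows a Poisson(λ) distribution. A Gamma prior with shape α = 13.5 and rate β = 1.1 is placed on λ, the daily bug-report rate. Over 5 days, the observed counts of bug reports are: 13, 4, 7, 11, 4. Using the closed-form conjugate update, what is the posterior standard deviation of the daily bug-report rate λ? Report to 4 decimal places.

With a Gamma(shape α, rate β) prior, the Poisson likelihood is conjugate: the posterior is Gamma(α + ΣXᵢ, β + n).
Sum of counts S = 39 over n = 5 days.
Posterior: Gamma(α+S, β+n) = Gamma(13.5+39, 1.1+5) = Gamma(52.5, 6.1).
SD = √α/β = √52.5/6.1 = 1.1878.

1.1878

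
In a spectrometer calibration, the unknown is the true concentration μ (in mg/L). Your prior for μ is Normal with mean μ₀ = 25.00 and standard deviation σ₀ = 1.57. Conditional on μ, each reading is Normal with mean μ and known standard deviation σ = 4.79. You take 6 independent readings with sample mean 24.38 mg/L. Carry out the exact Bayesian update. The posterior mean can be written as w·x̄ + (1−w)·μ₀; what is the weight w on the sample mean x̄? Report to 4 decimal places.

0.3919

For Normal data with known variance σ², a Normal(μ₀, σ₀²) prior on μ is conjugate. Posterior precision = 1/σ₀² + n/σ²; posterior mean is the precision-weighted average of μ₀ and x̄.
σ₀² = 1.57² = 2.4649, σ² = 4.79² = 22.9441. Prior precision 1/σ₀² = 1/2.4649; data precision n/σ² = 6/22.9441.
w = (n/σ²)/(1/σ₀² + n/σ²) = n·σ₀²/(σ² + n·σ₀²) = 6·2.4649/(22.9441 + 6·2.4649) = 14.7894/37.7335 = 0.3919.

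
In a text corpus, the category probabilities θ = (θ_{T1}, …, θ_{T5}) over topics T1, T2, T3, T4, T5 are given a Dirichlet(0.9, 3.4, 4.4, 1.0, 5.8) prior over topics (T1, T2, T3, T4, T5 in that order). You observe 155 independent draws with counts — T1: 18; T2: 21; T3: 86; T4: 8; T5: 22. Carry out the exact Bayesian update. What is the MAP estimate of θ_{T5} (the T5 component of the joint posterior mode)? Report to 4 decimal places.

0.1619

The Dirichlet prior is conjugate to the Multinomial likelihood: each posterior αⱼ = prior αⱼ + observed count nⱼ.
Posterior concentration: (18.9, 24.4, 90.4, 9.0, 27.8), total = 170.5.
Joint mode component: (α_{T5}−1)/(Σα−K) = 26.8/165.5 = 0.1619.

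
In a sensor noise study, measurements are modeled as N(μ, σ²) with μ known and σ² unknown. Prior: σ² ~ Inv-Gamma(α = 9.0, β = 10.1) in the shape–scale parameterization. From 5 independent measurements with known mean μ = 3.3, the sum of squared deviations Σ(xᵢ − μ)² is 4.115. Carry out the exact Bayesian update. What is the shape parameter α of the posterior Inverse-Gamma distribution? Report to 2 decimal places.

With known mean μ and an Inverse-Gamma(α, β) prior on σ², the Normal likelihood is conjugate: posterior is Inv-Gamma(α + n/2, β + Σ(xᵢ−μ)²/2).
Posterior: Inv-Gamma(9.0 + 5/2, 10.1 + 4.115/2) = Inv-Gamma(11.50, 12.1575).
Posterior α = 11.50.

11.50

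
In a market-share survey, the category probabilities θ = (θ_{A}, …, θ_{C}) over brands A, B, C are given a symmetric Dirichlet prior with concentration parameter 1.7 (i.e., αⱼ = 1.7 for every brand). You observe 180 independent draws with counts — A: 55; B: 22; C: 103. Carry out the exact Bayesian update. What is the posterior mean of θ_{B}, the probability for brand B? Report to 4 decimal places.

The Dirichlet prior is conjugate to the Multinomial likelihood: each posterior αⱼ = prior αⱼ + observed count nⱼ.
Posterior concentration: (56.7, 23.7, 104.7), total = 185.1.
E[θ_{B}|data] = α_{B}/Σα = 23.7/185.1 = 0.1280.

0.1280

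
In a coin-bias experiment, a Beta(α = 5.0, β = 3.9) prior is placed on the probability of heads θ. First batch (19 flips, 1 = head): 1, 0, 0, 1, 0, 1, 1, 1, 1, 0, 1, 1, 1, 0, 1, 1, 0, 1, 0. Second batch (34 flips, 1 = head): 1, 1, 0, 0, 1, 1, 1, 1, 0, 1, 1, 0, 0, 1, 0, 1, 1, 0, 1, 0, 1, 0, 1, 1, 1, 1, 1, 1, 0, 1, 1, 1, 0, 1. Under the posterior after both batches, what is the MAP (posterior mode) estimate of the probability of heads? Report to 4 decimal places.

0.6511

The Beta prior is conjugate to a Binomial/Bernoulli likelihood; the update adds successes to α and failures to β.
After batch 1: Beta(5.0+12, 3.9+7) = Beta(17.0, 10.9).
After batch 2: Beta(17.0+23, 10.9+11) = Beta(40.0, 21.9).
Mode of Beta(a,b) for a,b>1 is (a−1)/(a+b−2) = 39.0/59.9 = 0.6511.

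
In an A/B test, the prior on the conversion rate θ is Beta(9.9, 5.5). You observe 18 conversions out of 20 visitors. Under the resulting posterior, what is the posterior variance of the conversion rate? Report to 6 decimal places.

0.004587

The Beta prior is conjugate to a Binomial/Bernoulli likelihood; the update adds successes to α and failures to β.
Posterior: Beta(α+k, β+n−k) = Beta(9.9+18, 5.5+2) = Beta(27.9, 7.5).
Var = αβ/((α+β)²(α+β+1)) = 27.9·7.5/(35.4²·36.4) = 0.004587.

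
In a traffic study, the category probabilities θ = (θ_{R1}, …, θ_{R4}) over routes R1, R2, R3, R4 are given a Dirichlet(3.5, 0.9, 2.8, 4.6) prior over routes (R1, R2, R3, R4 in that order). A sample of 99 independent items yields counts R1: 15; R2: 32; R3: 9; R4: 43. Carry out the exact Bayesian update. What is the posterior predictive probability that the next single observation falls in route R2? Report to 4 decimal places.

The Dirichlet prior is conjugate to the Multinomial likelihood: each posterior αⱼ = prior αⱼ + observed count nⱼ.
Posterior concentration: (18.5, 32.9, 11.8, 47.6), total = 110.8.
P(next = R2 | data) = α_{R2}/Σα = 0.2969.

0.2969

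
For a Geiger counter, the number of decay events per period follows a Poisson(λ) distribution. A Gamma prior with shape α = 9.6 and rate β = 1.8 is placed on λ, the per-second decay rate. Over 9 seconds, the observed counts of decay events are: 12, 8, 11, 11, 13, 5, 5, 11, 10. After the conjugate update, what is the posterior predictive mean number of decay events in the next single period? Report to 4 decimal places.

With a Gamma(shape α, rate β) prior, the Poisson likelihood is conjugate: the posterior is Gamma(α + ΣXᵢ, β + n).
Sum of counts S = 86 over n = 9 seconds.
Posterior: Gamma(α+S, β+n) = Gamma(9.6+86, 1.8+9) = Gamma(95.6, 10.8).
The predictive distribution for one future period is NegBinom with mean α/β = 8.8519.

8.8519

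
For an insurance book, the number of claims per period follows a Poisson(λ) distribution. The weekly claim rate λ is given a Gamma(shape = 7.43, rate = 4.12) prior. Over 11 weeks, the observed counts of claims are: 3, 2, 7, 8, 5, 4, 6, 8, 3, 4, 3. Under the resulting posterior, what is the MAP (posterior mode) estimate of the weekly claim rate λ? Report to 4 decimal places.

3.9306

With a Gamma(shape α, rate β) prior, the Poisson likelihood is conjugate: the posterior is Gamma(α + ΣXᵢ, β + n).
Sum of counts S = 53 over n = 11 weeks.
Posterior: Gamma(α+S, β+n) = Gamma(7.43+53, 4.12+11) = Gamma(60.43, 15.12).
Mode of Gamma(α,β) for α≥1 is (α−1)/β = 59.43/15.12 = 3.9306.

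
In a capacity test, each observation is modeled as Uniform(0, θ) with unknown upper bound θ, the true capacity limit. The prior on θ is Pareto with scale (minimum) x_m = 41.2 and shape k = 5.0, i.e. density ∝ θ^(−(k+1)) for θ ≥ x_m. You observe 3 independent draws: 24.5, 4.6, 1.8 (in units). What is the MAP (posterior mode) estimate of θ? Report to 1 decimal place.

41.2

A Pareto(scale x_m, shape k) prior on the upper bound θ of Uniform(0, θ) is conjugate: posterior is Pareto(max(x_m, max xᵢ), k + n).
Sample maximum = 24.5; prior scale x_m = 41.2 → posterior scale = max = 41.2.
Posterior shape = 5.0 + 3 = 8.0.
The Pareto density is decreasing on [x_m, ∞), so the mode is x_m = 41.2.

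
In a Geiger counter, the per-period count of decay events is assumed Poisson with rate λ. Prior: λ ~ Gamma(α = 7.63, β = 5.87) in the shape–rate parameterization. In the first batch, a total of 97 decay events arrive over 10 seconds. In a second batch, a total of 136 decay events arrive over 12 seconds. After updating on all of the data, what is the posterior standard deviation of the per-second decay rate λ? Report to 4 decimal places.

With a Gamma(shape α, rate β) prior, the Poisson likelihood is conjugate: the posterior is Gamma(α + ΣXᵢ, β + n).
After batch 1: Gamma(α+S, β+n) = Gamma(7.63+97, 5.87+10) = Gamma(104.63, 15.87).
After batch 2: Gamma(α+S, β+n) = Gamma(104.63+136, 15.87+12) = Gamma(240.63, 27.87).
SD = √α/β = √240.63/27.87 = 0.5566.

0.5566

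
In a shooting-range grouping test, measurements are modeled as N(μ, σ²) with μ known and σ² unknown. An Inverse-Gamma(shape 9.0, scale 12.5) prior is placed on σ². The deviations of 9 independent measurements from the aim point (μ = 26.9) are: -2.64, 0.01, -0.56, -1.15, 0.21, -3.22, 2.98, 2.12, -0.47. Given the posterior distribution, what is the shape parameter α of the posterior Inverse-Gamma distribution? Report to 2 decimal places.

13.50

With known mean μ and an Inverse-Gamma(α, β) prior on σ², the Normal likelihood is conjugate: posterior is Inv-Gamma(α + n/2, β + Σ(xᵢ−μ)²/2).
Σ(xᵢ−μ)² = (-2.64)² + (0.01)² + (-0.56)² + (-1.15)² + (0.21)² + (-3.22)² + (2.98)² + (2.12)² + (-0.47)² = 32.6140.
Posterior: Inv-Gamma(9.0 + 9/2, 12.5 + 32.6140/2) = Inv-Gamma(13.50, 28.80700).
Posterior α = 13.50.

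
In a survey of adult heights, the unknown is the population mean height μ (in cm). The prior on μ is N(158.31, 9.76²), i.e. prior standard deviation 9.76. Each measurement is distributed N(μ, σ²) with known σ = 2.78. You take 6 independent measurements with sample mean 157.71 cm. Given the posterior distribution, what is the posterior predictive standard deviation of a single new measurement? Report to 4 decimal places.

2.9999

For Normal data with known variance σ², a Normal(μ₀, σ₀²) prior on μ is conjugate. Posterior precision = 1/σ₀² + n/σ²; posterior mean is the precision-weighted average of μ₀ and x̄.
σ₀² = 9.76² = 95.2576, σ² = 2.78² = 7.7284; σ² + n·σ₀² = 7.7284 + 6·95.2576 = 579.274.
Posterior precision = 1/σ₀² + n/σ² = 1/95.2576 + 6/7.7284 = (σ² + n·σ₀²)/(σ₀²σ²) = 579.274/(95.2576·7.7284); posterior variance σₙ² = σ₀²σ²/(σ² + n·σ₀²) = 95.2576·7.7284/579.274 = 1.270882.
Predictive variance for one new observation = σₙ² + σ² = 95.2576·7.7284/579.274 + 7.7284 = σ²·(σ₀² + 579.274)/579.274 = 7.7284·674.5316/579.274 = 8.999282; SD = √(7.7284·674.5316/579.274) = 2.9999.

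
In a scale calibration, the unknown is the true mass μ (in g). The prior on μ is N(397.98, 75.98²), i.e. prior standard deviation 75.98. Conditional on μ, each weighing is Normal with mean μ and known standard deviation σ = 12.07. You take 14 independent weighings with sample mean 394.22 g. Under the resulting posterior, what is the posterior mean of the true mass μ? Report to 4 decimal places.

For Normal data with known variance σ², a Normal(μ₀, σ₀²) prior on μ is conjugate. Posterior precision = 1/σ₀² + n/σ²; posterior mean is the precision-weighted average of μ₀ and x̄.
n·x̄ = 14·394.22 = 5519.08.
σ₀² = 75.98² = 5772.9604, σ² = 12.07² = 145.6849; σ² + n·σ₀² = 145.6849 + 14·5772.9604 = 80967.1305.
Posterior mean = (μ₀/σ₀² + n·x̄/σ²)/(1/σ₀² + n/σ²) = (σ²·μ₀ + σ₀²·n·x̄)/(σ² + n·σ₀²) = (145.6849·397.98 + 5772.9604·5519.08)/80967.1305 = 31919409.960934/80967.1305 = 394.2268.

394.2268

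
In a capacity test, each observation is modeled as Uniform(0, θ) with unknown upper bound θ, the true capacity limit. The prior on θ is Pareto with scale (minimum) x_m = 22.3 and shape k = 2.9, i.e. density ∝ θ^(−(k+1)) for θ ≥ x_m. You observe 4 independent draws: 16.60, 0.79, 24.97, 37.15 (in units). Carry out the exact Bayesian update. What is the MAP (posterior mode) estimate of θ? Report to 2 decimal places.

37.15

A Pareto(scale x_m, shape k) prior on the upper bound θ of Uniform(0, θ) is conjugate: posterior is Pareto(max(x_m, max xᵢ), k + n).
Sample maximum = 37.15; prior scale x_m = 22.3 → posterior scale = max = 37.15.
Posterior shape = 2.9 + 4 = 6.9.
The Pareto density is decreasing on [x_m, ∞), so the mode is x_m = 37.15.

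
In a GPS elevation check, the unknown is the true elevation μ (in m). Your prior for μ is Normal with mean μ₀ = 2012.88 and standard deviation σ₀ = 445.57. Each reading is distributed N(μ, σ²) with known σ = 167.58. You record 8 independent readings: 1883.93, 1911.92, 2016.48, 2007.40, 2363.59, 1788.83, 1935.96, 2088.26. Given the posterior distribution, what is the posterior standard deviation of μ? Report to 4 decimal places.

58.7315

For Normal data with known variance σ², a Normal(μ₀, σ₀²) prior on μ is conjugate. Posterior precision = 1/σ₀² + n/σ²; posterior mean is the precision-weighted average of μ₀ and x̄.
σ₀² = 445.57² = 198532.6249, σ² = 167.58² = 28083.0564; σ² + n·σ₀² = 28083.0564 + 8·198532.6249 = 1616344.0556.
Posterior precision = 1/σ₀² + n/σ² = 1/198532.6249 + 8/28083.0564 = (σ² + n·σ₀²)/(σ₀²σ²) = 1616344.0556/(198532.6249·28083.0564); posterior variance σₙ² = σ₀²σ²/(σ² + n·σ₀²) = 198532.6249·28083.0564/1616344.0556 = 3449.391163.
Posterior SD = √σₙ² = √(198532.6249·28083.0564/1616344.0556) = 58.7315.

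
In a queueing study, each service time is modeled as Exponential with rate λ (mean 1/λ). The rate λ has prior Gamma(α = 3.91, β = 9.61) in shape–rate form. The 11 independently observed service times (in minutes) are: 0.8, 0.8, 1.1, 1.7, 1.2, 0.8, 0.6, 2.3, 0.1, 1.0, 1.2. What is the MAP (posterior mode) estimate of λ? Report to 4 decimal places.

With a Gamma(shape α, rate β) prior on the exponential rate λ, the posterior after n observations with total T = Σxᵢ is Gamma(α+n, β+T).
Sum of observations T = 11.6 minutes; n = 11.
Posterior: Gamma(3.91+11, 9.61+11.6) = Gamma(14.91, 21.21).
Mode = (α−1)/β = 0.6558.

0.6558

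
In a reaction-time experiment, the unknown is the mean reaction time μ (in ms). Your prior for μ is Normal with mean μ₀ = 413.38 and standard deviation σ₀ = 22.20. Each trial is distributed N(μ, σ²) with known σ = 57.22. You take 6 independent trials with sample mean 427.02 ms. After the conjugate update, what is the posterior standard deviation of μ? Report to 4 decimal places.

For Normal data with known variance σ², a Normal(μ₀, σ₀²) prior on μ is conjugate. Posterior precision = 1/σ₀² + n/σ²; posterior mean is the precision-weighted average of μ₀ and x̄.
σ₀² = 22.20² = 492.84, σ² = 57.22² = 3274.1284; σ² + n·σ₀² = 3274.1284 + 6·492.84 = 6231.1684.
Posterior precision = 1/σ₀² + n/σ² = 1/492.84 + 6/3274.1284 = (σ² + n·σ₀²)/(σ₀²σ²) = 6231.1684/(492.84·3274.1284); posterior variance σₙ² = σ₀²σ²/(σ² + n·σ₀²) = 492.84·3274.1284/6231.1684 = 258.959691.
Posterior SD = √σₙ² = √(492.84·3274.1284/6231.1684) = 16.0922.

16.0922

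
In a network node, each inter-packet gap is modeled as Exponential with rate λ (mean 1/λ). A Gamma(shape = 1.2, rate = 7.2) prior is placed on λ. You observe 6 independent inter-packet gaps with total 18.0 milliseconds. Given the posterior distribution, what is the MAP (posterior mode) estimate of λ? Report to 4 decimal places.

0.2460

With a Gamma(shape α, rate β) prior on the exponential rate λ, the posterior after n observations with total T = Σxᵢ is Gamma(α+n, β+T).
Posterior: Gamma(1.2+6, 7.2+18.0) = Gamma(7.2, 25.2).
Mode = (α−1)/β = 0.2460.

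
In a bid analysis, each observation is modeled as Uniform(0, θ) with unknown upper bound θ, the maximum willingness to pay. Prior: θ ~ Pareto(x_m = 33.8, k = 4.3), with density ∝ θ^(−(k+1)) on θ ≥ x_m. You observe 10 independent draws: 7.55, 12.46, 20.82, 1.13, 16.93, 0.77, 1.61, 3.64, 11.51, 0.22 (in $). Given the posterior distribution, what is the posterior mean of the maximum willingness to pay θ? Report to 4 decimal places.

36.3414

A Pareto(scale x_m, shape k) prior on the upper bound θ of Uniform(0, θ) is conjugate: posterior is Pareto(max(x_m, max xᵢ), k + n).
Sample maximum = 20.82; prior scale x_m = 33.8 → posterior scale = max = 33.80.
Posterior shape = 4.3 + 10 = 14.3.
E[θ|data] = k·x_m/(k−1) = 14.3·33.80/13.3 = 36.3414.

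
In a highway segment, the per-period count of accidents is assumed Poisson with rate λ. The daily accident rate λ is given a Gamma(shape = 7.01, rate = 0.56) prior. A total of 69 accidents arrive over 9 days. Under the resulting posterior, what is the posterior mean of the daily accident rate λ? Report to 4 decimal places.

With a Gamma(shape α, rate β) prior, the Poisson likelihood is conjugate: the posterior is Gamma(α + ΣXᵢ, β + n).
Posterior: Gamma(α+S, β+n) = Gamma(7.01+69, 0.56+9) = Gamma(76.01, 9.56).
Posterior mean = α/β = 76.01/9.56 = 7.9508.

7.9508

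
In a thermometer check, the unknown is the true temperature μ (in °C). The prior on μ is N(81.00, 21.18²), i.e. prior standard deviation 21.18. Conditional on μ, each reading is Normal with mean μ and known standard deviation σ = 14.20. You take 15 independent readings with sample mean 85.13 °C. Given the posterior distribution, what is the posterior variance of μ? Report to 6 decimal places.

13.051559

For Normal data with known variance σ², a Normal(μ₀, σ₀²) prior on μ is conjugate. Posterior precision = 1/σ₀² + n/σ²; posterior mean is the precision-weighted average of μ₀ and x̄.
σ₀² = 21.18² = 448.5924, σ² = 14.20² = 201.64; σ² + n·σ₀² = 201.64 + 15·448.5924 = 6930.526.
Posterior precision = 1/σ₀² + n/σ² = 1/448.5924 + 15/201.64 = (σ² + n·σ₀²)/(σ₀²σ²) = 6930.526/(448.5924·201.64); posterior variance σₙ² = σ₀²σ²/(σ² + n·σ₀²) = 448.5924·201.64/6930.526 = 13.051559.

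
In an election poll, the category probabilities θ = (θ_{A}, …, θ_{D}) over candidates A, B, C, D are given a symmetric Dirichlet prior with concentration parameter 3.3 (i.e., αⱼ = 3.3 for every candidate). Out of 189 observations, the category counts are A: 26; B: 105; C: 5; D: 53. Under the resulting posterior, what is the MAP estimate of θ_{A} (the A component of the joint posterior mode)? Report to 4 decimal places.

The Dirichlet prior is conjugate to the Multinomial likelihood: each posterior αⱼ = prior αⱼ + observed count nⱼ.
Posterior concentration: (29.3, 108.3, 8.3, 56.3), total = 202.2.
Joint mode component: (α_{A}−1)/(Σα−K) = 28.3/198.2 = 0.1428.

0.1428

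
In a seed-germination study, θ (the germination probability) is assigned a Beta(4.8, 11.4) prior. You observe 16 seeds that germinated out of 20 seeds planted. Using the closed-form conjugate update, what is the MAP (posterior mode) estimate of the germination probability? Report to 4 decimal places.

0.5789

The Beta prior is conjugate to a Binomial/Bernoulli likelihood; the update adds successes to α and failures to β.
Posterior: Beta(α+k, β+n−k) = Beta(4.8+16, 11.4+4) = Beta(20.8, 15.4).
Mode of Beta(a,b) for a,b>1 is (a−1)/(a+b−2) = 19.8/34.2 = 0.5789.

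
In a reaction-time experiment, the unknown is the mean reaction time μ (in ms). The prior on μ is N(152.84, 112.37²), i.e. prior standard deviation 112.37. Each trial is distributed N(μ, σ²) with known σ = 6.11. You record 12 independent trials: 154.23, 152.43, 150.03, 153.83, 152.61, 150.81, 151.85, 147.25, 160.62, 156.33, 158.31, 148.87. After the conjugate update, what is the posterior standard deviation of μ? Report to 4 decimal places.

For Normal data with known variance σ², a Normal(μ₀, σ₀²) prior on μ is conjugate. Posterior precision = 1/σ₀² + n/σ²; posterior mean is the precision-weighted average of μ₀ and x̄.
σ₀² = 112.37² = 12627.0169, σ² = 6.11² = 37.3321; σ² + n·σ₀² = 37.3321 + 12·12627.0169 = 151561.5349.
Posterior precision = 1/σ₀² + n/σ² = 1/12627.0169 + 12/37.3321 = (σ² + n·σ₀²)/(σ₀²σ²) = 151561.5349/(12627.0169·37.3321); posterior variance σₙ² = σ₀²σ²/(σ² + n·σ₀²) = 12627.0169·37.3321/151561.5349 = 3.110242.
Posterior SD = √σₙ² = √(12627.0169·37.3321/151561.5349) = 1.7636.

1.7636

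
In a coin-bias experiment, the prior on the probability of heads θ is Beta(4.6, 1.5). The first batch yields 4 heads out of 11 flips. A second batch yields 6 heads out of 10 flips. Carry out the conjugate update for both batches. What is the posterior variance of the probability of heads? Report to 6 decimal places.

The Beta prior is conjugate to a Binomial/Bernoulli likelihood; the update adds successes to α and failures to β.
After batch 1: Beta(4.6+4, 1.5+7) = Beta(8.6, 8.5).
After batch 2: Beta(8.6+6, 8.5+4) = Beta(14.6, 12.5).
Var = αβ/((α+β)²(α+β+1)) = 14.6·12.5/(27.1²·28.1) = 0.008843.

0.008843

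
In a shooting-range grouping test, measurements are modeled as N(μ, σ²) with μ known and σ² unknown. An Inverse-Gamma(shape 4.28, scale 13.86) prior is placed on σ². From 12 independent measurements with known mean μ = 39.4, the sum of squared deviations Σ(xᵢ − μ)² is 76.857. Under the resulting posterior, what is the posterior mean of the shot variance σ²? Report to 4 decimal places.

5.6345

With known mean μ and an Inverse-Gamma(α, β) prior on σ², the Normal likelihood is conjugate: posterior is Inv-Gamma(α + n/2, β + Σ(xᵢ−μ)²/2).
Posterior: Inv-Gamma(4.28 + 12/2, 13.86 + 76.857/2) = Inv-Gamma(10.28, 52.2885).
E[σ²|data] = β/(α−1) = 52.2885/9.28 = 5.6345.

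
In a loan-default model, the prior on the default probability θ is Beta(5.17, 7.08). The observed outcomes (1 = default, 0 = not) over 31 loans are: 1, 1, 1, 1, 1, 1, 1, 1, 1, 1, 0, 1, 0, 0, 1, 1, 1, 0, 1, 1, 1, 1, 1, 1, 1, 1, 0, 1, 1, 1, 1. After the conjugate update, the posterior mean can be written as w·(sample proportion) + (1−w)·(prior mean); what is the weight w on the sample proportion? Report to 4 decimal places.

The Beta prior is conjugate to a Binomial/Bernoulli likelihood; the update adds successes to α and failures to β.
Posterior mean = (α₀+k)/(α₀+β₀+n) = [n/(α₀+β₀+n)]·(k/n) + [(α₀+β₀)/(α₀+β₀+n)]·α₀/(α₀+β₀), so only n and the prior enter the weight.
The weight on the data is w = n/(α₀+β₀+n) = 31/(5.17+7.08+31) = 31/43.25 = 0.7168.

0.7168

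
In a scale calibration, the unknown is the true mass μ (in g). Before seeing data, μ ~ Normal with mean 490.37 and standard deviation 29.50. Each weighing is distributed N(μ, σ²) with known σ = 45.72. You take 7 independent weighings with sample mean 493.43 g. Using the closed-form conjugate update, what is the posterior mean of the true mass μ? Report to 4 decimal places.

492.6482

For Normal data with known variance σ², a Normal(μ₀, σ₀²) prior on μ is conjugate. Posterior precision = 1/σ₀² + n/σ²; posterior mean is the precision-weighted average of μ₀ and x̄.
n·x̄ = 7·493.43 = 3454.01.
σ₀² = 29.50² = 870.25, σ² = 45.72² = 2090.3184; σ² + n·σ₀² = 2090.3184 + 7·870.25 = 8182.0684.
Posterior mean = (μ₀/σ₀² + n·x̄/σ²)/(1/σ₀² + n/σ²) = (σ²·μ₀ + σ₀²·n·x̄)/(σ² + n·σ₀²) = (2090.3184·490.37 + 870.25·3454.01)/8182.0684 = 4030881.636308/8182.0684 = 492.6482.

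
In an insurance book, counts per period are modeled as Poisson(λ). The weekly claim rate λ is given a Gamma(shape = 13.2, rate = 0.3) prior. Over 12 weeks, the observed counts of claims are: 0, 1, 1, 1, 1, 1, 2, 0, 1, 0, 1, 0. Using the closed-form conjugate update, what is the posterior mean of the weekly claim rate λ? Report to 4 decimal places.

1.8049

With a Gamma(shape α, rate β) prior, the Poisson likelihood is conjugate: the posterior is Gamma(α + ΣXᵢ, β + n).
Sum of counts S = 9 over n = 12 weeks.
Posterior: Gamma(α+S, β+n) = Gamma(13.2+9, 0.3+12) = Gamma(22.2, 12.3).
Posterior mean = α/β = 22.2/12.3 = 1.8049.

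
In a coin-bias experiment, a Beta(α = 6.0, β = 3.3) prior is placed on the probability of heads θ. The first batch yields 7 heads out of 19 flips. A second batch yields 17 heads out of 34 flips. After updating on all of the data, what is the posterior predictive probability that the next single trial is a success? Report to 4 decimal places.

0.4815

The Beta prior is conjugate to a Binomial/Bernoulli likelihood; the update adds successes to α and failures to β.
After batch 1: Beta(6.0+7, 3.3+12) = Beta(13.0, 15.3).
After batch 2: Beta(13.0+17, 15.3+17) = Beta(30.0, 32.3).
For a single future Bernoulli trial, P(success | data) = α/(α+β) = 0.4815.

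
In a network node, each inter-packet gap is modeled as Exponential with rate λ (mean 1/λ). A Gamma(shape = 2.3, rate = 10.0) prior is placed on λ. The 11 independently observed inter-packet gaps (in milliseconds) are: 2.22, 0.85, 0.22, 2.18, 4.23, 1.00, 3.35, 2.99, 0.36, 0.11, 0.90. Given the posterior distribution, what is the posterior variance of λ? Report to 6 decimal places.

With a Gamma(shape α, rate β) prior on the exponential rate λ, the posterior after n observations with total T = Σxᵢ is Gamma(α+n, β+T).
Sum of observations T = 18.41 milliseconds; n = 11.
Posterior: Gamma(2.3+11, 10.0+18.41) = Gamma(13.3, 28.41).
Var = α/β² = 0.016478.

0.016478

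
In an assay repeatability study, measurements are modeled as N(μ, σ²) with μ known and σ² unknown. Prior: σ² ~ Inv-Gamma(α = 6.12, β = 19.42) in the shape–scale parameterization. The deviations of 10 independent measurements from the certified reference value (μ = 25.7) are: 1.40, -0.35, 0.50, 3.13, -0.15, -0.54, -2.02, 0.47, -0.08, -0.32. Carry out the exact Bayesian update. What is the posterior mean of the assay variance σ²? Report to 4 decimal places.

2.7517

With known mean μ and an Inverse-Gamma(α, β) prior on σ², the Normal likelihood is conjugate: posterior is Inv-Gamma(α + n/2, β + Σ(xᵢ−μ)²/2).
Σ(xᵢ−μ)² = (1.40)² + (-0.35)² + (0.50)² + (3.13)² + (-0.15)² + (-0.54)² + (-2.02)² + (0.47)² + (-0.08)² + (-0.32)² = 16.8536.
Posterior: Inv-Gamma(6.12 + 10/2, 19.42 + 16.8536/2) = Inv-Gamma(11.12, 27.84680).
E[σ²|data] = β/(α−1) = 27.84680/10.12 = 2.7517.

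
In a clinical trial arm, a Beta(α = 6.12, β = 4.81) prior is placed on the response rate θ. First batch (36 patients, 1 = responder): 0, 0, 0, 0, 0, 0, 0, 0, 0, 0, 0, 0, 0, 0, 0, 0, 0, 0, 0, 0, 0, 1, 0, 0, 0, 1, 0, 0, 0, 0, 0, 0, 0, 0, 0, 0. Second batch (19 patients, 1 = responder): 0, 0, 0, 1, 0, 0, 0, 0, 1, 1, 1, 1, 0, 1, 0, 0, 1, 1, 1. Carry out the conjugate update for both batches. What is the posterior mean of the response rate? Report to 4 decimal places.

The Beta prior is conjugate to a Binomial/Bernoulli likelihood; the update adds successes to α and failures to β.
After batch 1: Beta(6.12+2, 4.81+34) = Beta(8.12, 38.81).
After batch 2: Beta(8.12+9, 38.81+10) = Beta(17.12, 48.81).
Posterior mean = α/(α+β) = 17.12/65.93 = 0.2597.

0.2597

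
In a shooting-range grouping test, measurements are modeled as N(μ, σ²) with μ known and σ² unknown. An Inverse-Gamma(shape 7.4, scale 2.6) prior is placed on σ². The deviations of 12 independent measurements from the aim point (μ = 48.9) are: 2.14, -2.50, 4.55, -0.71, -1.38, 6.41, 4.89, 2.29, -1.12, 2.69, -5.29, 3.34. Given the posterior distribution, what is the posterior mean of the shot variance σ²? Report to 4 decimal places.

With known mean μ and an Inverse-Gamma(α, β) prior on σ², the Normal likelihood is conjugate: posterior is Inv-Gamma(α + n/2, β + Σ(xᵢ−μ)²/2).
Σ(xᵢ−μ)² = (2.14)² + (-2.50)² + (4.55)² + (-0.71)² + (-1.38)² + (6.41)² + (4.89)² + (2.29)² + (-1.12)² + (2.69)² + (-5.29)² + (3.34)² = 151.8151.
Posterior: Inv-Gamma(7.4 + 12/2, 2.6 + 151.8151/2) = Inv-Gamma(13.40, 78.50755).
E[σ²|data] = β/(α−1) = 78.50755/12.40 = 6.3313.

6.3313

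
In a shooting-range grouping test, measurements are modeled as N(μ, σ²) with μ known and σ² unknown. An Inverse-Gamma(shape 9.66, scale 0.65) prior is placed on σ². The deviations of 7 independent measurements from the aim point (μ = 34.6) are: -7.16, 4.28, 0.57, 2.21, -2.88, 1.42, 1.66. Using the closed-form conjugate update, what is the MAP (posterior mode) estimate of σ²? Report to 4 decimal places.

With known mean μ and an Inverse-Gamma(α, β) prior on σ², the Normal likelihood is conjugate: posterior is Inv-Gamma(α + n/2, β + Σ(xᵢ−μ)²/2).
Σ(xᵢ−μ)² = (-7.16)² + (4.28)² + (0.57)² + (2.21)² + (-2.88)² + (1.42)² + (1.66)² = 87.8594.
Posterior: Inv-Gamma(9.66 + 7/2, 0.65 + 87.8594/2) = Inv-Gamma(13.16, 44.57970).
Mode = β/(α+1) = 44.57970/14.16 = 3.1483.

3.1483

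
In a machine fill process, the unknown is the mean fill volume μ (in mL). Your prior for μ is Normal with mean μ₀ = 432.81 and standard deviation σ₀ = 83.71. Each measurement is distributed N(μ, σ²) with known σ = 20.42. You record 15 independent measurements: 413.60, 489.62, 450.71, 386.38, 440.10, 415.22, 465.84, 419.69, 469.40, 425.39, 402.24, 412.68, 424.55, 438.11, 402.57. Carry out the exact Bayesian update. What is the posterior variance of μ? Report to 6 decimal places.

For Normal data with known variance σ², a Normal(μ₀, σ₀²) prior on μ is conjugate. Posterior precision = 1/σ₀² + n/σ²; posterior mean is the precision-weighted average of μ₀ and x̄.
σ₀² = 83.71² = 7007.3641, σ² = 20.42² = 416.9764; σ² + n·σ₀² = 416.9764 + 15·7007.3641 = 105527.4379.
Posterior precision = 1/σ₀² + n/σ² = 1/7007.3641 + 15/416.9764 = (σ² + n·σ₀²)/(σ₀²σ²) = 105527.4379/(7007.3641·416.9764); posterior variance σₙ² = σ₀²σ²/(σ² + n·σ₀²) = 7007.3641·416.9764/105527.4379 = 27.688585.

27.688585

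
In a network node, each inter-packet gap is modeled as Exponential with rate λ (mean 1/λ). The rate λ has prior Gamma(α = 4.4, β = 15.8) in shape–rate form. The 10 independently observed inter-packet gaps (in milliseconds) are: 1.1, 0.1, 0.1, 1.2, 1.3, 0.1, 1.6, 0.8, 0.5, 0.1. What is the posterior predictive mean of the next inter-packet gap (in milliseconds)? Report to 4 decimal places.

With a Gamma(shape α, rate β) prior on the exponential rate λ, the posterior after n observations with total T = Σxᵢ is Gamma(α+n, β+T).
Sum of observations T = 6.9 milliseconds; n = 10.
Posterior: Gamma(4.4+10, 15.8+6.9) = Gamma(14.4, 22.7).
The predictive distribution for the next observation is Lomax; its mean is β/(α−1) = 22.7/13.4 = 1.6940.

1.6940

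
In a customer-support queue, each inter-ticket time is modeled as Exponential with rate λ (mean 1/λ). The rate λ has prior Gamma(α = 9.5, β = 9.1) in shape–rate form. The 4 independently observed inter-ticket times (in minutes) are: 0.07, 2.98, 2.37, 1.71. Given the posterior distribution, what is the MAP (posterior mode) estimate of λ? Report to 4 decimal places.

With a Gamma(shape α, rate β) prior on the exponential rate λ, the posterior after n observations with total T = Σxᵢ is Gamma(α+n, β+T).
Sum of observations T = 7.13 minutes; n = 4.
Posterior: Gamma(9.5+4, 9.1+7.13) = Gamma(13.5, 16.23).
Mode = (α−1)/β = 0.7702.

0.7702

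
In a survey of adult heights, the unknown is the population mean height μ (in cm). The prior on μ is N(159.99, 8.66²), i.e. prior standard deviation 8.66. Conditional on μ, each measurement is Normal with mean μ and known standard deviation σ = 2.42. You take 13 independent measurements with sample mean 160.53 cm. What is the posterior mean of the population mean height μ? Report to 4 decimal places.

For Normal data with known variance σ², a Normal(μ₀, σ₀²) prior on μ is conjugate. Posterior precision = 1/σ₀² + n/σ²; posterior mean is the precision-weighted average of μ₀ and x̄.
n·x̄ = 13·160.53 = 2086.89.
σ₀² = 8.66² = 74.9956, σ² = 2.42² = 5.8564; σ² + n·σ₀² = 5.8564 + 13·74.9956 = 980.7992.
Posterior mean = (μ₀/σ₀² + n·x̄/σ²)/(1/σ₀² + n/σ²) = (σ²·μ₀ + σ₀²·n·x̄)/(σ² + n·σ₀²) = (5.8564·159.99 + 74.9956·2086.89)/980.7992 = 157444.53312/980.7992 = 160.5268.

160.5268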